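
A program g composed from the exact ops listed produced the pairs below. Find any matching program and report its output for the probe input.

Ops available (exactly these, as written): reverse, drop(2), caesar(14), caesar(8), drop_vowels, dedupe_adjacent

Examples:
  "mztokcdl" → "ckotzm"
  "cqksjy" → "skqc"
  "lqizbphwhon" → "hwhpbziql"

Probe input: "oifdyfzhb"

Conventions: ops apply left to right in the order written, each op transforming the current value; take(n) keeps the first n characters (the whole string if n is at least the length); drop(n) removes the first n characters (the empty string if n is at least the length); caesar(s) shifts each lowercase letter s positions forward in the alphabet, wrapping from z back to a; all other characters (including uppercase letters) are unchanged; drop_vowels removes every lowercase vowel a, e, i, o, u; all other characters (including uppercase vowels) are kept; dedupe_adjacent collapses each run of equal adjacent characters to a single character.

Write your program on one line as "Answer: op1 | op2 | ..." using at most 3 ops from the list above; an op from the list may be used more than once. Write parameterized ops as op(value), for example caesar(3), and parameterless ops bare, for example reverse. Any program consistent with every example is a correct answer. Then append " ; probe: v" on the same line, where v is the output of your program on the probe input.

reverse | drop(2) ; probe: "zfydfio"

Check, running the answer program on each example:
  "mztokcdl" -> "ldckotzm" -> "ckotzm"
  "cqksjy" -> "yjskqc" -> "skqc"
  "lqizbphwhon" -> "nohwhpbziql" -> "hwhpbziql"
  probe: "oifdyfzhb" -> "bhzfydfio" -> "zfydfio"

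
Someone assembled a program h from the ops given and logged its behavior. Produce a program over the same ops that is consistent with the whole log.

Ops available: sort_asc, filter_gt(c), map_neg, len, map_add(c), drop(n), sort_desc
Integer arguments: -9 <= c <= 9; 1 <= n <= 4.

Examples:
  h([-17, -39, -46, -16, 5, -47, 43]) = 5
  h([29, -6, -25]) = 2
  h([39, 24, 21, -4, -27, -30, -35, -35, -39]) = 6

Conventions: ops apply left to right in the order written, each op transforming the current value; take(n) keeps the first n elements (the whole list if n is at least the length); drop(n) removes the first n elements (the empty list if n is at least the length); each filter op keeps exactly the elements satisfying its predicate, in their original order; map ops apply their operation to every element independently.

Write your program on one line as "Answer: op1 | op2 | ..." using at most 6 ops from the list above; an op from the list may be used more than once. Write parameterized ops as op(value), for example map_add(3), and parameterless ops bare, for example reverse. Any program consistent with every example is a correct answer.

sort_desc | map_neg | filter_gt(-3) | map_add(4) | len

Check, running the answer program on each example:
  [-17, -39, -46, -16, 5, -47, 43] -> [43, 5, -16, -17, -39, -46, -47] -> [-43, -5, 16, 17, 39, 46, 47] -> [16, 17, 39, 46, 47] -> [20, 21, 43, 50, 51] -> 5
  [29, -6, -25] -> [29, -6, -25] -> [-29, 6, 25] -> [6, 25] -> [10, 29] -> 2
  [39, 24, 21, -4, -27, -30, -35, -35, -39] -> [39, 24, 21, -4, -27, -30, -35, -35, -39] -> [-39, -24, -21, 4, 27, 30, 35, 35, 39] -> [4, 27, 30, 35, 35, 39] -> [8, 31, 34, 39, 39, 43] -> 6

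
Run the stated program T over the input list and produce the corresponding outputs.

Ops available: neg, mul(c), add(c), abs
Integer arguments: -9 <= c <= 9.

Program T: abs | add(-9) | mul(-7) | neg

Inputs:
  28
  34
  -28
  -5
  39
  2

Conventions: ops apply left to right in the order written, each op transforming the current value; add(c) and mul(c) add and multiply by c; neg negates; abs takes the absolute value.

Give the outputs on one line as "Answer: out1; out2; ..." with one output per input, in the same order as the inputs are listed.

133; 175; 133; -28; 210; -49

Execution, op by op:
  28 -> 28 -> 19 -> -133 -> 133
  34 -> 34 -> 25 -> -175 -> 175
  -28 -> 28 -> 19 -> -133 -> 133
  -5 -> 5 -> -4 -> 28 -> -28
  39 -> 39 -> 30 -> -210 -> 210
  2 -> 2 -> -7 -> 49 -> -49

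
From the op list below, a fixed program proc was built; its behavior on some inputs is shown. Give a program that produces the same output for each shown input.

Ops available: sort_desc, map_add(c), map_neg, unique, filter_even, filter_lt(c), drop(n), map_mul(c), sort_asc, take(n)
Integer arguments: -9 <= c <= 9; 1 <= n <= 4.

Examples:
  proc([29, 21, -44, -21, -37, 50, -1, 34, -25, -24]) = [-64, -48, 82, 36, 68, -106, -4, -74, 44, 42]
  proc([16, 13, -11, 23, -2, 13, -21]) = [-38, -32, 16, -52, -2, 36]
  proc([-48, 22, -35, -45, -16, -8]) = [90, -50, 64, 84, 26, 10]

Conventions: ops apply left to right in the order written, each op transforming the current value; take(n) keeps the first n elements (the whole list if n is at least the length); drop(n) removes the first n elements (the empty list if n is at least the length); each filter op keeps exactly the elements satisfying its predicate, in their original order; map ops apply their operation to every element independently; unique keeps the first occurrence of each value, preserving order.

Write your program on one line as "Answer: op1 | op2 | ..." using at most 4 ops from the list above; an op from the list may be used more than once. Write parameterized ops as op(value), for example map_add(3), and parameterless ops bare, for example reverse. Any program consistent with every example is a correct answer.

map_mul(2) | unique | map_neg | map_add(-6)

Check, running the answer program on each example:
  [29, 21, -44, -21, -37, 50, -1, 34, -25, -24] -> [58, 42, -88, -42, -74, 100, -2, 68, -50, -48] -> [58, 42, -88, -42, -74, 100, -2, 68, -50, -48] -> [-58, -42, 88, 42, 74, -100, 2, -68, 50, 48] -> [-64, -48, 82, 36, 68, -106, -4, -74, 44, 42]
  [16, 13, -11, 23, -2, 13, -21] -> [32, 26, -22, 46, -4, 26, -42] -> [32, 26, -22, 46, -4, -42] -> [-32, -26, 22, -46, 4, 42] -> [-38, -32, 16, -52, -2, 36]
  [-48, 22, -35, -45, -16, -8] -> [-96, 44, -70, -90, -32, -16] -> [-96, 44, -70, -90, -32, -16] -> [96, -44, 70, 90, 32, 16] -> [90, -50, 64, 84, 26, 10]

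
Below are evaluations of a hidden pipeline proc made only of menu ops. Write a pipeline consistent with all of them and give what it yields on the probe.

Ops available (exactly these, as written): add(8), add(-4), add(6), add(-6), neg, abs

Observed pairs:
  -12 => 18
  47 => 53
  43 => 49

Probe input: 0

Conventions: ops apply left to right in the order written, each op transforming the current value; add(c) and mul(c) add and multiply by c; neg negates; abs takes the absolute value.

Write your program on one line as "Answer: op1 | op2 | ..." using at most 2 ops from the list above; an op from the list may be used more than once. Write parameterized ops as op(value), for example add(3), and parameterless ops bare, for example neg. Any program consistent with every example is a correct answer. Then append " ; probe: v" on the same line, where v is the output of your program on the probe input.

abs | add(6) ; probe: 6

Check, running the answer program on each example:
  -12 -> 12 -> 18
  47 -> 47 -> 53
  43 -> 43 -> 49
  probe: 0 -> 0 -> 6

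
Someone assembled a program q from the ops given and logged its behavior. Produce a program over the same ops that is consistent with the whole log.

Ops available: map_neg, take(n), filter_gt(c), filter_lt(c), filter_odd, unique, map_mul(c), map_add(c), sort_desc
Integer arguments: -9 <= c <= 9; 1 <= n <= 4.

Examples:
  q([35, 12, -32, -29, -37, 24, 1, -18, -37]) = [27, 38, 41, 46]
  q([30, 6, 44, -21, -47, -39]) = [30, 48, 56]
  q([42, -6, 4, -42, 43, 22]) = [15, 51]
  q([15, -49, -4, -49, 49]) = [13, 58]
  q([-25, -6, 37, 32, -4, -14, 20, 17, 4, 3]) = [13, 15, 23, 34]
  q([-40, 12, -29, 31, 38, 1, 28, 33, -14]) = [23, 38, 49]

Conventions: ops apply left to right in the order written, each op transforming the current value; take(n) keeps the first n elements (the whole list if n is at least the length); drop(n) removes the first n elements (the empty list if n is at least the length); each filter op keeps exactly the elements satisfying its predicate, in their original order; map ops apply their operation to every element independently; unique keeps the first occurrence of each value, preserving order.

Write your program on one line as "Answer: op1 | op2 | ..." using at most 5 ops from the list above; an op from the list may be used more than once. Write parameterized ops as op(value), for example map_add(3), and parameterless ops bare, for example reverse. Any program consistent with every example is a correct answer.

filter_lt(-1) | sort_desc | unique | map_neg | map_add(9)

Check, running the answer program on each example:
  [35, 12, -32, -29, -37, 24, 1, -18, -37] -> [-32, -29, -37, -18, -37] -> [-18, -29, -32, -37, -37] -> [-18, -29, -32, -37] -> [18, 29, 32, 37] -> [27, 38, 41, 46]
  [30, 6, 44, -21, -47, -39] -> [-21, -47, -39] -> [-21, -39, -47] -> [-21, -39, -47] -> [21, 39, 47] -> [30, 48, 56]
  [42, -6, 4, -42, 43, 22] -> [-6, -42] -> [-6, -42] -> [-6, -42] -> [6, 42] -> [15, 51]
  [15, -49, -4, -49, 49] -> [-49, -4, -49] -> [-4, -49, -49] -> [-4, -49] -> [4, 49] -> [13, 58]
  [-25, -6, 37, 32, -4, -14, 20, 17, 4, 3] -> [-25, -6, -4, -14] -> [-4, -6, -14, -25] -> [-4, -6, -14, -25] -> [4, 6, 14, 25] -> [13, 15, 23, 34]
  [-40, 12, -29, 31, 38, 1, 28, 33, -14] -> [-40, -29, -14] -> [-14, -29, -40] -> [-14, -29, -40] -> [14, 29, 40] -> [23, 38, 49]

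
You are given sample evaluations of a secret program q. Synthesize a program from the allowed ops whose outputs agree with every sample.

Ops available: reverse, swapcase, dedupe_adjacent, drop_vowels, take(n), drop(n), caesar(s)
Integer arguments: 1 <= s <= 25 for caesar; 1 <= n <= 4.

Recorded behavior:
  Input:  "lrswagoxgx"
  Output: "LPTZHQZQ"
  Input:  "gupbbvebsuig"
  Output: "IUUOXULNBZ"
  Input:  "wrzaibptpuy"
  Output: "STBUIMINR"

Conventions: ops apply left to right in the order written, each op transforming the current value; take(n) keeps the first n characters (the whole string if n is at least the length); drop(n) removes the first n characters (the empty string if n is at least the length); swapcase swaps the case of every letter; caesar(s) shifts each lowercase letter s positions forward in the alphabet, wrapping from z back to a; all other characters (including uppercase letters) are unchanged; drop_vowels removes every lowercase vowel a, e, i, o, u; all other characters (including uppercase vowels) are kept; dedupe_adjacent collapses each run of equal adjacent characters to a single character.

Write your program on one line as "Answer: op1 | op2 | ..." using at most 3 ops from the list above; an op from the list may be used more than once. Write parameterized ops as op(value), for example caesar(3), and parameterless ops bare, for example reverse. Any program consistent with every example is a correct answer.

caesar(19) | swapcase | drop(2)

Check, running the answer program on each example:
  "lrswagoxgx" -> "eklptzhqzq" -> "EKLPTZHQZQ" -> "LPTZHQZQ"
  "gupbbvebsuig" -> "zniuuoxulnbz" -> "ZNIUUOXULNBZ" -> "IUUOXULNBZ"
  "wrzaibptpuy" -> "pkstbuiminr" -> "PKSTBUIMINR" -> "STBUIMINR"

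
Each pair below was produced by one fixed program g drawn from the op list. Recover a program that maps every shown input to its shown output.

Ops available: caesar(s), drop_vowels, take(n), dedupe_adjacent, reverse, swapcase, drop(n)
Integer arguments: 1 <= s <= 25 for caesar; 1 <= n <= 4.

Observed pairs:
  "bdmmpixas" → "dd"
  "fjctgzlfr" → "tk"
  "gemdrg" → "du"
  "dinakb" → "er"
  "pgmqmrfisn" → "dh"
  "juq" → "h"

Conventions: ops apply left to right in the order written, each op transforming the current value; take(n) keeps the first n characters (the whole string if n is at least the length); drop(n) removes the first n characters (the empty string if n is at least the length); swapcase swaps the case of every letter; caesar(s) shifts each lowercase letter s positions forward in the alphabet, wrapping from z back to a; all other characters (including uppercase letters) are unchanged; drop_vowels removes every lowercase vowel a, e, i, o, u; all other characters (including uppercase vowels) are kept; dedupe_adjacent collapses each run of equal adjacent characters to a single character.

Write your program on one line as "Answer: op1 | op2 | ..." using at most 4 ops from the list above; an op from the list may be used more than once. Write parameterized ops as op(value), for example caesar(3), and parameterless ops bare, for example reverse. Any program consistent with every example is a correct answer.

caesar(17) | take(4) | drop(2)

Check, running the answer program on each example:
  "bdmmpixas" -> "suddgzorj" -> "sudd" -> "dd"
  "fjctgzlfr" -> "watkxqcwi" -> "watk" -> "tk"
  "gemdrg" -> "xvduix" -> "xvdu" -> "du"
  "dinakb" -> "uzerbs" -> "uzer" -> "er"
  "pgmqmrfisn" -> "gxdhdiwzje" -> "gxdh" -> "dh"
  "juq" -> "alh" -> "alh" -> "h"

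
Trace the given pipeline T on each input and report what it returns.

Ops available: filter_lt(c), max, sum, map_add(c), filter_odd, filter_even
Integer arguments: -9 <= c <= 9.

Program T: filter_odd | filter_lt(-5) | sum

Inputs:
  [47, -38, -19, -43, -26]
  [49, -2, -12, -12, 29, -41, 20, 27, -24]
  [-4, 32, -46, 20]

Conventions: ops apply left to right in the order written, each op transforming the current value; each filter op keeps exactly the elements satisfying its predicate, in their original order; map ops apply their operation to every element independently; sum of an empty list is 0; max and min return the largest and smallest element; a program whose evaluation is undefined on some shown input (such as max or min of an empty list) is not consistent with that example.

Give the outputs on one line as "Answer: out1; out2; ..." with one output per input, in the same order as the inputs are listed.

Execution, op by op:
  [47, -38, -19, -43, -26] -> [47, -19, -43] -> [-19, -43] -> -62
  [49, -2, -12, -12, 29, -41, 20, 27, -24] -> [49, 29, -41, 27] -> [-41] -> -41
  [-4, 32, -46, 20] -> [] -> [] -> 0

-62; -41; 0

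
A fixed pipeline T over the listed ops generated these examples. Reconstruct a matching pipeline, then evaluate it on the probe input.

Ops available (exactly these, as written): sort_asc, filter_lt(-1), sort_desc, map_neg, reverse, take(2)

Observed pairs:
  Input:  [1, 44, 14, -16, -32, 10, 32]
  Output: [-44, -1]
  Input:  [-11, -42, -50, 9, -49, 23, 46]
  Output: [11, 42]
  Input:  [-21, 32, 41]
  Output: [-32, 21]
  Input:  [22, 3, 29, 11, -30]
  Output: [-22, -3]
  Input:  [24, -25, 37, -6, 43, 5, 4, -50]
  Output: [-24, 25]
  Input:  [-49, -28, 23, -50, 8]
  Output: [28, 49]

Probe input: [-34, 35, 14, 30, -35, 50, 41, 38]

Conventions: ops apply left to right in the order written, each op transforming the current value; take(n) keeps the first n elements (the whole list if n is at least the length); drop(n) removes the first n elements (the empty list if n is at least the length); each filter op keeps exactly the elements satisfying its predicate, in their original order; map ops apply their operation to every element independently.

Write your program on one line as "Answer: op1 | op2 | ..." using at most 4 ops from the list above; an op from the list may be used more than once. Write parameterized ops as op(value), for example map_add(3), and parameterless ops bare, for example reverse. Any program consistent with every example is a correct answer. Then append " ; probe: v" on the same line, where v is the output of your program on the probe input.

take(2) | map_neg | sort_asc ; probe: [-35, 34]

Check, running the answer program on each example:
  [1, 44, 14, -16, -32, 10, 32] -> [1, 44] -> [-1, -44] -> [-44, -1]
  [-11, -42, -50, 9, -49, 23, 46] -> [-11, -42] -> [11, 42] -> [11, 42]
  [-21, 32, 41] -> [-21, 32] -> [21, -32] -> [-32, 21]
  [22, 3, 29, 11, -30] -> [22, 3] -> [-22, -3] -> [-22, -3]
  [24, -25, 37, -6, 43, 5, 4, -50] -> [24, -25] -> [-24, 25] -> [-24, 25]
  [-49, -28, 23, -50, 8] -> [-49, -28] -> [49, 28] -> [28, 49]
  probe: [-34, 35, 14, 30, -35, 50, 41, 38] -> [-34, 35] -> [34, -35] -> [-35, 34]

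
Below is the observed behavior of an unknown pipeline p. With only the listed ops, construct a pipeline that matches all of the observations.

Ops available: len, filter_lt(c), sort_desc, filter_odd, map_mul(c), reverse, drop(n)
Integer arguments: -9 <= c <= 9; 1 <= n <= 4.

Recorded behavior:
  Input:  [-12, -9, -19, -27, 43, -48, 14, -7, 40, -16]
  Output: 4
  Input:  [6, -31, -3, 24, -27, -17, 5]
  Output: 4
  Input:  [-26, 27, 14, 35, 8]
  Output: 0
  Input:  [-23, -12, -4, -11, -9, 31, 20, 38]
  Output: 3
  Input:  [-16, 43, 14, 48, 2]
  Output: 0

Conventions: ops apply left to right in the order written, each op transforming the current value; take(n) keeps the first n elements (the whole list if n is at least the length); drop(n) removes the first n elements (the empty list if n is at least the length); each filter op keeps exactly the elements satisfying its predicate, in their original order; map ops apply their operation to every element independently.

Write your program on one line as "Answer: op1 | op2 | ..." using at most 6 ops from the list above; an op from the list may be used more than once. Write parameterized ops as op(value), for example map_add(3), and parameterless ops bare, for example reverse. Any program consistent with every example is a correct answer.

filter_odd | map_mul(3) | filter_lt(0) | reverse | len

Check, running the answer program on each example:
  [-12, -9, -19, -27, 43, -48, 14, -7, 40, -16] -> [-9, -19, -27, 43, -7] -> [-27, -57, -81, 129, -21] -> [-27, -57, -81, -21] -> [-21, -81, -57, -27] -> 4
  [6, -31, -3, 24, -27, -17, 5] -> [-31, -3, -27, -17, 5] -> [-93, -9, -81, -51, 15] -> [-93, -9, -81, -51] -> [-51, -81, -9, -93] -> 4
  [-26, 27, 14, 35, 8] -> [27, 35] -> [81, 105] -> [] -> [] -> 0
  [-23, -12, -4, -11, -9, 31, 20, 38] -> [-23, -11, -9, 31] -> [-69, -33, -27, 93] -> [-69, -33, -27] -> [-27, -33, -69] -> 3
  [-16, 43, 14, 48, 2] -> [43] -> [129] -> [] -> [] -> 0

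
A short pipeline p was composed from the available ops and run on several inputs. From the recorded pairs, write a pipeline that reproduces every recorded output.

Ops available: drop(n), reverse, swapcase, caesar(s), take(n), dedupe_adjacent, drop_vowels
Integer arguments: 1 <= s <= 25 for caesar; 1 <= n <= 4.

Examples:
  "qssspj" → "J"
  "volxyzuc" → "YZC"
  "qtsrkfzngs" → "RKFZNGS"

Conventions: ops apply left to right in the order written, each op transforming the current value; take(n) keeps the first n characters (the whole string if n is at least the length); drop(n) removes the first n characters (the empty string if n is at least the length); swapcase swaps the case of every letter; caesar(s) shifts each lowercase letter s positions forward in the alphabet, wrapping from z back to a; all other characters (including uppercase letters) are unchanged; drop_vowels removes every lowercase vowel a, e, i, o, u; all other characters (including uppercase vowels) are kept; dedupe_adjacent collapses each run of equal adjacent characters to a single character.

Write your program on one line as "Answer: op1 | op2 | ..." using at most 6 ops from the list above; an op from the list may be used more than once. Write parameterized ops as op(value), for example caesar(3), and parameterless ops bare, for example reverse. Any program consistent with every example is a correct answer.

swapcase | dedupe_adjacent | swapcase | drop_vowels | swapcase | drop(3)

Check, running the answer program on each example:
  "qssspj" -> "QSSSPJ" -> "QSPJ" -> "qspj" -> "qspj" -> "QSPJ" -> "J"
  "volxyzuc" -> "VOLXYZUC" -> "VOLXYZUC" -> "volxyzuc" -> "vlxyzc" -> "VLXYZC" -> "YZC"
  "qtsrkfzngs" -> "QTSRKFZNGS" -> "QTSRKFZNGS" -> "qtsrkfzngs" -> "qtsrkfzngs" -> "QTSRKFZNGS" -> "RKFZNGS"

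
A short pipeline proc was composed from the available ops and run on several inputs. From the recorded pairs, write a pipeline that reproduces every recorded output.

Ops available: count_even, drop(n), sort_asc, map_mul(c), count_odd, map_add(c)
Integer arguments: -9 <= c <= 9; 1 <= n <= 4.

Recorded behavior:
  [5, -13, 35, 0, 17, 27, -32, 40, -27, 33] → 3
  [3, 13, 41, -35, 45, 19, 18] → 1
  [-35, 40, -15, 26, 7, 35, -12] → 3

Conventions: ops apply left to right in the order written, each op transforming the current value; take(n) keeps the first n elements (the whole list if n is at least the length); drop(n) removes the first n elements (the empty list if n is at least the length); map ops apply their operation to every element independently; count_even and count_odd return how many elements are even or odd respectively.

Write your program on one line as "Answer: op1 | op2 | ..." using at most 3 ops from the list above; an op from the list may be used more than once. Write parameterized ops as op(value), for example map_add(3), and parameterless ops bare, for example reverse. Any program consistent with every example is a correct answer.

map_add(9) | count_odd

Check, running the answer program on each example:
  [5, -13, 35, 0, 17, 27, -32, 40, -27, 33] -> [14, -4, 44, 9, 26, 36, -23, 49, -18, 42] -> 3
  [3, 13, 41, -35, 45, 19, 18] -> [12, 22, 50, -26, 54, 28, 27] -> 1
  [-35, 40, -15, 26, 7, 35, -12] -> [-26, 49, -6, 35, 16, 44, -3] -> 3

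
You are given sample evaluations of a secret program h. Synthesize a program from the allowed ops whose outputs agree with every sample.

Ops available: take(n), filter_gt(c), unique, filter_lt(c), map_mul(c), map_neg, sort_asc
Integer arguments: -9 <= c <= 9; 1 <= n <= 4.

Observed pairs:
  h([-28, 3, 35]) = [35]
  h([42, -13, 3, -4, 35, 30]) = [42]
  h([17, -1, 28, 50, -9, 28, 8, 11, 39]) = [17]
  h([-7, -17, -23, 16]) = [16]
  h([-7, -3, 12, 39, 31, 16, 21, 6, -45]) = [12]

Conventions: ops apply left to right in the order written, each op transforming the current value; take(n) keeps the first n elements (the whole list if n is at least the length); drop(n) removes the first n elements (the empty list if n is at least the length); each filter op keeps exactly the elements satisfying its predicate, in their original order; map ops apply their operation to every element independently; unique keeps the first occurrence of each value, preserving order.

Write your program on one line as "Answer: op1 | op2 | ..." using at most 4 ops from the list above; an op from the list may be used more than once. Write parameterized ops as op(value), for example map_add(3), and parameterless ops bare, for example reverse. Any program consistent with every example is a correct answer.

filter_gt(0) | filter_gt(9) | take(1)

Check, running the answer program on each example:
  [-28, 3, 35] -> [3, 35] -> [35] -> [35]
  [42, -13, 3, -4, 35, 30] -> [42, 3, 35, 30] -> [42, 35, 30] -> [42]
  [17, -1, 28, 50, -9, 28, 8, 11, 39] -> [17, 28, 50, 28, 8, 11, 39] -> [17, 28, 50, 28, 11, 39] -> [17]
  [-7, -17, -23, 16] -> [16] -> [16] -> [16]
  [-7, -3, 12, 39, 31, 16, 21, 6, -45] -> [12, 39, 31, 16, 21, 6] -> [12, 39, 31, 16, 21] -> [12]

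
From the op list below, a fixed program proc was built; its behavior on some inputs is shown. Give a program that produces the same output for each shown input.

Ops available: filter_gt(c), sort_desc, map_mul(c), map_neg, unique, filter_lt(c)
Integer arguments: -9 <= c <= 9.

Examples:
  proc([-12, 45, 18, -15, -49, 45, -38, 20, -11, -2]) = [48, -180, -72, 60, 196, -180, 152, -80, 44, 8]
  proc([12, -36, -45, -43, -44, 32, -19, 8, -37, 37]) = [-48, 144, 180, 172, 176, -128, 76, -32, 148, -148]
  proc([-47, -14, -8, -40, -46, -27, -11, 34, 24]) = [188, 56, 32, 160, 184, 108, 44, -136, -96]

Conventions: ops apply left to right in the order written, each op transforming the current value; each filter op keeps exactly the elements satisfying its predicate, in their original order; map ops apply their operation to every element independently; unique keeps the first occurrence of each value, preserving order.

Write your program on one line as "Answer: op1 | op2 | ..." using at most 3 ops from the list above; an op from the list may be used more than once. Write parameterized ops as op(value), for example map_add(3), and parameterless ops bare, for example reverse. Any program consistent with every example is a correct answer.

map_mul(4) | map_neg

Check, running the answer program on each example:
  [-12, 45, 18, -15, -49, 45, -38, 20, -11, -2] -> [-48, 180, 72, -60, -196, 180, -152, 80, -44, -8] -> [48, -180, -72, 60, 196, -180, 152, -80, 44, 8]
  [12, -36, -45, -43, -44, 32, -19, 8, -37, 37] -> [48, -144, -180, -172, -176, 128, -76, 32, -148, 148] -> [-48, 144, 180, 172, 176, -128, 76, -32, 148, -148]
  [-47, -14, -8, -40, -46, -27, -11, 34, 24] -> [-188, -56, -32, -160, -184, -108, -44, 136, 96] -> [188, 56, 32, 160, 184, 108, 44, -136, -96]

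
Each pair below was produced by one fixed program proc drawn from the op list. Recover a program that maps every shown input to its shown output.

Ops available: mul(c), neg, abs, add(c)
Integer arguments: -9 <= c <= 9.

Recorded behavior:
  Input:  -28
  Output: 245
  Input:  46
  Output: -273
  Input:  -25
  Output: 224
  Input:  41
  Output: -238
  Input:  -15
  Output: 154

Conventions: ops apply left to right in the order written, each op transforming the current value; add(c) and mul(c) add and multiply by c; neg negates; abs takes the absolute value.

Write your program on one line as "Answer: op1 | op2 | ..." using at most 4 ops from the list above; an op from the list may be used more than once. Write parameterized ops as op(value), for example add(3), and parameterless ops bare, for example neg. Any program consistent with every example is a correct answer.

add(-7) | add(-1) | mul(-7) | add(-7)

Check, running the answer program on each example:
  -28 -> -35 -> -36 -> 252 -> 245
  46 -> 39 -> 38 -> -266 -> -273
  -25 -> -32 -> -33 -> 231 -> 224
  41 -> 34 -> 33 -> -231 -> -238
  -15 -> -22 -> -23 -> 161 -> 154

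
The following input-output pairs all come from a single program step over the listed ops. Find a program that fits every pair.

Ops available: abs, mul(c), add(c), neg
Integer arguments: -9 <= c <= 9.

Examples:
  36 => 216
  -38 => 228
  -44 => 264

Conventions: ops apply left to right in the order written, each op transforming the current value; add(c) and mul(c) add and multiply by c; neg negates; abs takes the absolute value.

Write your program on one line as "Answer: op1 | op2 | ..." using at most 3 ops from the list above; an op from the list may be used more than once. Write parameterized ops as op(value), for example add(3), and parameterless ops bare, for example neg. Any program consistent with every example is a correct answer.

mul(-6) | abs

Check, running the answer program on each example:
  36 -> -216 -> 216
  -38 -> 228 -> 228
  -44 -> 264 -> 264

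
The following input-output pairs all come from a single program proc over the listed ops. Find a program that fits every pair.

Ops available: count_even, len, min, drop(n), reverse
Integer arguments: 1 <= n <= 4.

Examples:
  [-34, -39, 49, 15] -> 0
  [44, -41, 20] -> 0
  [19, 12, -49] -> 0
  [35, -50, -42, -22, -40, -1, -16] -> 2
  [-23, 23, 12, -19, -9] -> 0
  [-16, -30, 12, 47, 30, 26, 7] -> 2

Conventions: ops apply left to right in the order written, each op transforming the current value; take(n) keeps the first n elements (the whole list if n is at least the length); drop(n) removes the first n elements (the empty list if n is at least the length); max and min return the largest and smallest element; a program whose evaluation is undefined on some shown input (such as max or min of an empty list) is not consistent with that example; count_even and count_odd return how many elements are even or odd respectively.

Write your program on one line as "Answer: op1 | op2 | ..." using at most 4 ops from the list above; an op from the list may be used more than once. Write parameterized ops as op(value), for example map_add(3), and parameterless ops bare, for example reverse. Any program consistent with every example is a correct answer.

drop(3) | drop(2) | reverse | len

Check, running the answer program on each example:
  [-34, -39, 49, 15] -> [15] -> [] -> [] -> 0
  [44, -41, 20] -> [] -> [] -> [] -> 0
  [19, 12, -49] -> [] -> [] -> [] -> 0
  [35, -50, -42, -22, -40, -1, -16] -> [-22, -40, -1, -16] -> [-1, -16] -> [-16, -1] -> 2
  [-23, 23, 12, -19, -9] -> [-19, -9] -> [] -> [] -> 0
  [-16, -30, 12, 47, 30, 26, 7] -> [47, 30, 26, 7] -> [26, 7] -> [7, 26] -> 2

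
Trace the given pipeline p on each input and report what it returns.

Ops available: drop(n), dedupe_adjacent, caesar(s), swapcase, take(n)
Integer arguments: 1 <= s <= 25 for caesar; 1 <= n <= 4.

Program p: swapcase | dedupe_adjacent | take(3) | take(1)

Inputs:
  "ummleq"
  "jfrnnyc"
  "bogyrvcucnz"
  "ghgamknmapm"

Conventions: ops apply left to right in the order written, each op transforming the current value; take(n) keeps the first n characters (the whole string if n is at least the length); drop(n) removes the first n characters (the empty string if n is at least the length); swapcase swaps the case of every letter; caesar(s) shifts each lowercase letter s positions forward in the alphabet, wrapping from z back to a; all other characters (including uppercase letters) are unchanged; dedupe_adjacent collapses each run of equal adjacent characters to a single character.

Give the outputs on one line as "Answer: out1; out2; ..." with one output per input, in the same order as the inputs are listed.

"U"; "J"; "B"; "G"

Execution, op by op:
  "ummleq" -> "UMMLEQ" -> "UMLEQ" -> "UML" -> "U"
  "jfrnnyc" -> "JFRNNYC" -> "JFRNYC" -> "JFR" -> "J"
  "bogyrvcucnz" -> "BOGYRVCUCNZ" -> "BOGYRVCUCNZ" -> "BOG" -> "B"
  "ghgamknmapm" -> "GHGAMKNMAPM" -> "GHGAMKNMAPM" -> "GHG" -> "G"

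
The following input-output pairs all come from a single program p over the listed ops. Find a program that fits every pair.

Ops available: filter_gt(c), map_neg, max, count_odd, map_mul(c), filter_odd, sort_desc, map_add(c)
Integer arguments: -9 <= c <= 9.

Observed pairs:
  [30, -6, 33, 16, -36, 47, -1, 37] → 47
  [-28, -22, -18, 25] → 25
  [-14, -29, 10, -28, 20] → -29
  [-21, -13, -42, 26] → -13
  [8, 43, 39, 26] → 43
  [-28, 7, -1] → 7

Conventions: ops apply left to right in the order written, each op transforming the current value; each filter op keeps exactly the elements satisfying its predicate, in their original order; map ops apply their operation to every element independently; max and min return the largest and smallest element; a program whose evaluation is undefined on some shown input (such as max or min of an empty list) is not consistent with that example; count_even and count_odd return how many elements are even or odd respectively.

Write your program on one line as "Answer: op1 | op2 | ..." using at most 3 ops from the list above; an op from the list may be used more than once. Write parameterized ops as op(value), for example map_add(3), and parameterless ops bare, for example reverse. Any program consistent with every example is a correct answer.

filter_odd | sort_desc | max

Check, running the answer program on each example:
  [30, -6, 33, 16, -36, 47, -1, 37] -> [33, 47, -1, 37] -> [47, 37, 33, -1] -> 47
  [-28, -22, -18, 25] -> [25] -> [25] -> 25
  [-14, -29, 10, -28, 20] -> [-29] -> [-29] -> -29
  [-21, -13, -42, 26] -> [-21, -13] -> [-13, -21] -> -13
  [8, 43, 39, 26] -> [43, 39] -> [43, 39] -> 43
  [-28, 7, -1] -> [7, -1] -> [7, -1] -> 7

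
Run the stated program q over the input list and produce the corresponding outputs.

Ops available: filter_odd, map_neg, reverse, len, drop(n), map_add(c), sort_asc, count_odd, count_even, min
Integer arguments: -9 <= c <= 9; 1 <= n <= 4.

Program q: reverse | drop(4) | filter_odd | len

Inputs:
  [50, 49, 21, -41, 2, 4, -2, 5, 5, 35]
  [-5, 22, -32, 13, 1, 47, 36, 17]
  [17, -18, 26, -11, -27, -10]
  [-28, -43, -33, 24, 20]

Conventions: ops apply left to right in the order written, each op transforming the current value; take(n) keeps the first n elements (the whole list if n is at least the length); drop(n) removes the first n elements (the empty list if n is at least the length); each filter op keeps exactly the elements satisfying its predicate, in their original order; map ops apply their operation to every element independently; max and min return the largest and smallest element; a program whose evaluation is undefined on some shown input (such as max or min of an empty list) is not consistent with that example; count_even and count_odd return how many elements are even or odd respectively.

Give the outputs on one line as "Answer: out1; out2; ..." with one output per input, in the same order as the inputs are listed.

3; 2; 1; 0

Execution, op by op:
  [50, 49, 21, -41, 2, 4, -2, 5, 5, 35] -> [35, 5, 5, -2, 4, 2, -41, 21, 49, 50] -> [4, 2, -41, 21, 49, 50] -> [-41, 21, 49] -> 3
  [-5, 22, -32, 13, 1, 47, 36, 17] -> [17, 36, 47, 1, 13, -32, 22, -5] -> [13, -32, 22, -5] -> [13, -5] -> 2
  [17, -18, 26, -11, -27, -10] -> [-10, -27, -11, 26, -18, 17] -> [-18, 17] -> [17] -> 1
  [-28, -43, -33, 24, 20] -> [20, 24, -33, -43, -28] -> [-28] -> [] -> 0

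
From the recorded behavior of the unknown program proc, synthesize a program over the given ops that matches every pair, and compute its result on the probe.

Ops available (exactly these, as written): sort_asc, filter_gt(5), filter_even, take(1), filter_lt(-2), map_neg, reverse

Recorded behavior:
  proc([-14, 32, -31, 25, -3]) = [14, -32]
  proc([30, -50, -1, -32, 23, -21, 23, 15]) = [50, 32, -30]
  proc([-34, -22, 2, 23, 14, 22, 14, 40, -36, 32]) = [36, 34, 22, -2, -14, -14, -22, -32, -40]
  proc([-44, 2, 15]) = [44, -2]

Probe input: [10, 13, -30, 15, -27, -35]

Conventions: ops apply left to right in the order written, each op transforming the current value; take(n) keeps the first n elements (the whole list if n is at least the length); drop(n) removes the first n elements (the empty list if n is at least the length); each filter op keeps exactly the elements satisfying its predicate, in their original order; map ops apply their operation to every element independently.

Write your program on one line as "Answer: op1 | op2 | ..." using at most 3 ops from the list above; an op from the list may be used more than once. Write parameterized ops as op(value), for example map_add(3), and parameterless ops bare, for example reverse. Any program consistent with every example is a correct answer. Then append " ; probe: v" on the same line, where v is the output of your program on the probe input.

sort_asc | filter_even | map_neg ; probe: [30, -10]

Check, running the answer program on each example:
  [-14, 32, -31, 25, -3] -> [-31, -14, -3, 25, 32] -> [-14, 32] -> [14, -32]
  [30, -50, -1, -32, 23, -21, 23, 15] -> [-50, -32, -21, -1, 15, 23, 23, 30] -> [-50, -32, 30] -> [50, 32, -30]
  [-34, -22, 2, 23, 14, 22, 14, 40, -36, 32] -> [-36, -34, -22, 2, 14, 14, 22, 23, 32, 40] -> [-36, -34, -22, 2, 14, 14, 22, 32, 40] -> [36, 34, 22, -2, -14, -14, -22, -32, -40]
  [-44, 2, 15] -> [-44, 2, 15] -> [-44, 2] -> [44, -2]
  probe: [10, 13, -30, 15, -27, -35] -> [-35, -30, -27, 10, 13, 15] -> [-30, 10] -> [30, -10]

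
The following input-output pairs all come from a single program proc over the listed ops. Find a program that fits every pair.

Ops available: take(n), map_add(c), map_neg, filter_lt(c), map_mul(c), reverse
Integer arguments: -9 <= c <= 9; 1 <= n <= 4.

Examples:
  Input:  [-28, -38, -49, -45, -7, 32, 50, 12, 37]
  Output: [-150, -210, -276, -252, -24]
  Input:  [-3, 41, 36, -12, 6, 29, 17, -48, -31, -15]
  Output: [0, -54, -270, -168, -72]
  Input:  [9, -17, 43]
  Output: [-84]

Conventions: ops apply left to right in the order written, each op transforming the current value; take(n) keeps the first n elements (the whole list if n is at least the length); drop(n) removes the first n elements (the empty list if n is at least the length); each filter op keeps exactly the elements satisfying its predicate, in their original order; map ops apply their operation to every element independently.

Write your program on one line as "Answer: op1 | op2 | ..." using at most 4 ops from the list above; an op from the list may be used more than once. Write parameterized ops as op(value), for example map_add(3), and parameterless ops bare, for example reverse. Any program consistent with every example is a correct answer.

map_add(3) | map_mul(6) | filter_lt(5)

Check, running the answer program on each example:
  [-28, -38, -49, -45, -7, 32, 50, 12, 37] -> [-25, -35, -46, -42, -4, 35, 53, 15, 40] -> [-150, -210, -276, -252, -24, 210, 318, 90, 240] -> [-150, -210, -276, -252, -24]
  [-3, 41, 36, -12, 6, 29, 17, -48, -31, -15] -> [0, 44, 39, -9, 9, 32, 20, -45, -28, -12] -> [0, 264, 234, -54, 54, 192, 120, -270, -168, -72] -> [0, -54, -270, -168, -72]
  [9, -17, 43] -> [12, -14, 46] -> [72, -84, 276] -> [-84]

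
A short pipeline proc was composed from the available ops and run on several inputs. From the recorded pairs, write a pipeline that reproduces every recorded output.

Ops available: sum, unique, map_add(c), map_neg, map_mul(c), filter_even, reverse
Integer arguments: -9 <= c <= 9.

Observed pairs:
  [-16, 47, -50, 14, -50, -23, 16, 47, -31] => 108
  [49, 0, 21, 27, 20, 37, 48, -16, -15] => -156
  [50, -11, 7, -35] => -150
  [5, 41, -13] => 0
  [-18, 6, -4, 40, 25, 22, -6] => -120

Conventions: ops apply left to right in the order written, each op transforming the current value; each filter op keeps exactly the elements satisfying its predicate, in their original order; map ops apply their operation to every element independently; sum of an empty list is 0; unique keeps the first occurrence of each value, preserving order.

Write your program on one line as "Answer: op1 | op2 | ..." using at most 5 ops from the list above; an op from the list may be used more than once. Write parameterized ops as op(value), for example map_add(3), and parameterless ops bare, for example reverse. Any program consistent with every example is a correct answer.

filter_even | unique | map_mul(3) | map_neg | sum

Check, running the answer program on each example:
  [-16, 47, -50, 14, -50, -23, 16, 47, -31] -> [-16, -50, 14, -50, 16] -> [-16, -50, 14, 16] -> [-48, -150, 42, 48] -> [48, 150, -42, -48] -> 108
  [49, 0, 21, 27, 20, 37, 48, -16, -15] -> [0, 20, 48, -16] -> [0, 20, 48, -16] -> [0, 60, 144, -48] -> [0, -60, -144, 48] -> -156
  [50, -11, 7, -35] -> [50] -> [50] -> [150] -> [-150] -> -150
  [5, 41, -13] -> [] -> [] -> [] -> [] -> 0
  [-18, 6, -4, 40, 25, 22, -6] -> [-18, 6, -4, 40, 22, -6] -> [-18, 6, -4, 40, 22, -6] -> [-54, 18, -12, 120, 66, -18] -> [54, -18, 12, -120, -66, 18] -> -120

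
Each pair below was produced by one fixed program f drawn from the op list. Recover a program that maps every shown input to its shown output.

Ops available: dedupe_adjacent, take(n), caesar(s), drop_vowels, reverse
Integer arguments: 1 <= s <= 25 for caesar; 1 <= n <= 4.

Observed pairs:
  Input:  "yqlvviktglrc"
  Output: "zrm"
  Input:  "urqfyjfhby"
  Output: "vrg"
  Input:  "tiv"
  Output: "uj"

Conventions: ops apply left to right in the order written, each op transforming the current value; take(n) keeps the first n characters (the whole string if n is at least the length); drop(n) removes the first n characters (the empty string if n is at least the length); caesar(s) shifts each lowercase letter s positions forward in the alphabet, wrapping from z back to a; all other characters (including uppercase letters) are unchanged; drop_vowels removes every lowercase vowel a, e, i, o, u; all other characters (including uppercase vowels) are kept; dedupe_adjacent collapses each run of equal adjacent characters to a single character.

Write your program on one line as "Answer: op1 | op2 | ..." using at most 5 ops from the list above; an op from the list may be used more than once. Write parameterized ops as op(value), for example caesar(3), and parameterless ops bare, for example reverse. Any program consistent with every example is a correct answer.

take(4) | caesar(13) | drop_vowels | caesar(14)

Check, running the answer program on each example:
  "yqlvviktglrc" -> "yqlv" -> "ldyi" -> "ldy" -> "zrm"
  "urqfyjfhby" -> "urqf" -> "heds" -> "hds" -> "vrg"
  "tiv" -> "tiv" -> "gvi" -> "gv" -> "uj"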